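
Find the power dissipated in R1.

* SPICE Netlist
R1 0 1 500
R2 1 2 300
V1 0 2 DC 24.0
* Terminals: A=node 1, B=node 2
Nodal analysis, taking node 2 as the 0 V reference.
Source V1 fixes V_0 = 24 V.
KCL at each unknown node (sum of currents leaving = 0; resistances in Ω):
  Node 1: (V_1 - 24)/500 + (V_1 - 0)/300 = 0
Collecting terms: 0.005333 × V_1 = 0.048  =>  V_1 = 9 V
I_R1 = (V_0 - V_1)/R1 = (24 - 9)/500 = 0.03 A
P_R1 = I_R1² × R1 = (0.03)² × 500 = 0.45 W

Final answer: 0.45 W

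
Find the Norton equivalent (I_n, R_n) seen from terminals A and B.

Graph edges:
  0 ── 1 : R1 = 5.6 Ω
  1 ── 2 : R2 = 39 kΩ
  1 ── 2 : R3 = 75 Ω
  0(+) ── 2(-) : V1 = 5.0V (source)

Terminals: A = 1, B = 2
Find the Thévenin equivalent first; then I_n = V_th/R_th and R_n = R_th.
Step 1 — V_th is the open-circuit voltage V_A - V_B (nothing connected across the terminals).
Nodal analysis, taking node 2 as the 0 V reference.
Source V1 fixes V_0 = 5 V.
KCL at each unknown node (sum of currents leaving = 0; resistances in Ω):
  Node 1: (V_1 - 5)/5.6 + (V_1 - 0)/39000 + (V_1 - 0)/75 = 0
Collecting terms: 0.1919 × V_1 = 0.8929  =>  V_1 = 4.652 V
V_th = V_1 - V_2 = 4.652 - 0 = 4.652 V
Step 2 — R_th: zero the source — replace V1 by a short circuit (node 2 merges into node 0) — and find the resistance seen between A (node 1) and B (node 0).
Reduce the network between node 1 (A) and node 0 (B) by series/parallel combination:
  Rp1 = R1 ‖ R2 ‖ R3 (parallel, all between nodes 0 and 1) = 1/(1/5.6 + 1/39000 + 1/75) = 5.21 Ω
R_th = 5.21 Ω
I_n = V_th/R_th = 4.652/5.21 = 0.8929 A, and R_n = R_th = 5.21 Ω

Final answer: I_n = 0.8929 A, R_n = 5.21 Ω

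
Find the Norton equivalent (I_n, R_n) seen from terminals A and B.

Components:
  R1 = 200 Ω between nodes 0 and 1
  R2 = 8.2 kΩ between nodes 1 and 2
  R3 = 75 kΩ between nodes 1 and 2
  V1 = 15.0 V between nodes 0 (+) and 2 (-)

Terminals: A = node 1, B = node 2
Find the Thévenin equivalent first; then I_n = V_th/R_th and R_n = R_th.
Step 1 — V_th is the open-circuit voltage V_A - V_B (nothing connected across the terminals).
Nodal analysis, taking node 2 as the 0 V reference.
Source V1 fixes V_0 = 15 V.
KCL at each unknown node (sum of currents leaving = 0; resistances in Ω):
  Node 1: (V_1 - 15)/200 + (V_1 - 0)/8200 + (V_1 - 0)/75000 = 0
Collecting terms: 0.005135 × V_1 = 0.075  =>  V_1 = 14.6 V
V_th = V_1 - V_2 = 14.6 - 0 = 14.6 V
Step 2 — R_th: zero the source — replace V1 by a short circuit (node 2 merges into node 0) — and find the resistance seen between A (node 1) and B (node 0).
Reduce the network between node 1 (A) and node 0 (B) by series/parallel combination:
  Rp1 = R1 ‖ R2 ‖ R3 (parallel, all between nodes 0 and 1) = 1/(1/200 + 1/8200 + 1/75000) = 194.7 Ω
R_th = 194.7 Ω
I_n = V_th/R_th = 14.6/194.7 = 0.075 A, and R_n = R_th = 194.7 Ω

Final answer: I_n = 0.075 A, R_n = 194.7 Ω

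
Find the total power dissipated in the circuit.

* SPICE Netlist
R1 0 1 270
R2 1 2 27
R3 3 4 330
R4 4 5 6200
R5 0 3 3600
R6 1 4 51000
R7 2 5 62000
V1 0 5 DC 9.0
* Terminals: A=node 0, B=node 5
Nodal analysis, taking node 5 as the 0 V reference.
Source V1 fixes V_0 = 9 V.
KCL at each unknown node (sum of currents leaving = 0; resistances in Ω):
  Node 1: (V_1 - 9)/270 + (V_1 - V_2)/27 + (V_1 - V_4)/51000 = 0
  Node 2: (V_2 - V_1)/27 + (V_2 - 0)/62000 = 0
  Node 3: (V_3 - V_4)/330 + (V_3 - 9)/3600 = 0
  Node 4: (V_4 - V_3)/330 + (V_4 - 0)/6200 + (V_4 - V_1)/51000 = 0
Collecting terms (coefficients in siemens):
  0.04076·V_1 - 0.03704·V_2 - 0.00001961·V_4 = 0.03333
  0.03705·V_2 - 0.03704·V_1 = 0
  0.003308·V_3 - 0.00303·V_4 = 0.0025
  0.003211·V_4 - 0.00001961·V_1 - 0.00303·V_3 = 0
Solving these 4 simultaneous equations (Gaussian elimination) gives:
  V_1 = 8.944 V, V_2 = 8.94 V, V_3 = 5.943 V, V_4 = 5.663 V
Power in each resistor, P = (ΔV)²/R:
  P_R1 = (9 - 8.944)²/270 = 0.00001174 W
  P_R2 = (8.944 - 8.94)²/27 = 0.0000005614 W
  P_R3 = (5.943 - 5.663)²/330 = 0.0002379 W
  P_R4 = (5.663 - 0)²/6200 = 0.005173 W
  P_R5 = (9 - 5.943)²/3600 = 0.002595 W
  P_R6 = (8.944 - 5.663)²/51000 = 0.000211 W
  P_R7 = (8.94 - 0)²/62000 = 0.001289 W
P_total = P_R1 + P_R2 + P_R3 + P_R4 + P_R5 + P_R6 + P_R7 = 0.009518 W

Final answer: 0.009518 W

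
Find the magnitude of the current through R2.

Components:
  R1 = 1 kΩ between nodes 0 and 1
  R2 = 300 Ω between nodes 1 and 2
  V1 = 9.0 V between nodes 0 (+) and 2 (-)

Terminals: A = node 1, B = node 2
Nodal analysis, taking node 2 as the 0 V reference.
Source V1 fixes V_0 = 9 V.
KCL at each unknown node (sum of currents leaving = 0; resistances in Ω):
  Node 1: (V_1 - 9)/1000 + (V_1 - 0)/300 = 0
Collecting terms: 0.004333 × V_1 = 0.009  =>  V_1 = 2.077 V
I_R2 = (V_1 - V_2)/R2 = (2.077 - 0)/300 = 0.006923 A
|I_R2| = 0.006923 A

Final answer: |I_R2| = 0.006923 A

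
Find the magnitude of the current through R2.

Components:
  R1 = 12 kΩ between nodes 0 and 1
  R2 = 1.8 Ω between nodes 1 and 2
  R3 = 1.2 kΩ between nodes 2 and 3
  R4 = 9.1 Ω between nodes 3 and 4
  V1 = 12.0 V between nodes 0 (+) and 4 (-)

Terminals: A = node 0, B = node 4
Nodal analysis, taking node 4 as the 0 V reference.
Source V1 fixes V_0 = 12 V.
KCL at each unknown node (sum of currents leaving = 0; resistances in Ω):
  Node 1: (V_1 - 12)/12000 + (V_1 - V_2)/1.8 = 0
  Node 2: (V_2 - V_1)/1.8 + (V_2 - V_3)/1200 = 0
  Node 3: (V_3 - V_2)/1200 + (V_3 - 0)/9.1 = 0
Collecting terms (coefficients in siemens):
  0.5556·V_1 - 0.5556·V_2 = 0.001
  0.5564·V_2 - 0.5556·V_1 - 0.0008333·V_3 = 0
  0.1107·V_3 - 0.0008333·V_2 = 0
Solving these 3 simultaneous equations (Gaussian elimination) gives:
  V_1 = 1.1 V, V_2 = 1.098 V, V_3 = 0.008266 V
I_R2 = (V_1 - V_2)/R2 = (1.1 - 1.098)/1.8 = 0.0009083 A
|I_R2| = 0.0009083 A

Final answer: |I_R2| = 0.0009083 A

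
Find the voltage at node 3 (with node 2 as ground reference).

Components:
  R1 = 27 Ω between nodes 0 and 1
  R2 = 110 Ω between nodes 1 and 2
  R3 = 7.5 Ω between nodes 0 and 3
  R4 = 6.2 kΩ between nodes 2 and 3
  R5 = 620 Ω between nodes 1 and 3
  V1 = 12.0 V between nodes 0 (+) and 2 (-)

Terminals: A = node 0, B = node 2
Nodal analysis, taking node 2 as the 0 V reference.
Source V1 fixes V_0 = 12 V.
KCL at each unknown node (sum of currents leaving = 0; resistances in Ω):
  Node 1: (V_1 - 12)/27 + (V_1 - 0)/110 + (V_1 - V_3)/620 = 0
  Node 3: (V_3 - 12)/7.5 + (V_3 - 0)/6200 + (V_3 - V_1)/620 = 0
Collecting terms (coefficients in siemens):
  0.04774·V_1 - 0.001613·V_3 = 0.4444
  0.1351·V_3 - 0.001613·V_1 = 1.6
Determinant D = (0.04774)(0.1351) - (-0.001613)(-0.001613) = 0.006448
V_1 = [(0.4444)(0.1351) - (-0.001613)(1.6)]/D = 9.714 V
V_3 = [(0.04774)(1.6) - (0.4444)(-0.001613)]/D = 11.96 V
The requested potential is V_3 = 11.96 V.

Final answer: V_3 = 11.96 V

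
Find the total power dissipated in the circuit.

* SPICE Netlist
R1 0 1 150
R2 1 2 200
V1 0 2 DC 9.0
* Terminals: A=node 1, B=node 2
Nodal analysis, taking node 2 as the 0 V reference.
Source V1 fixes V_0 = 9 V.
KCL at each unknown node (sum of currents leaving = 0; resistances in Ω):
  Node 1: (V_1 - 9)/150 + (V_1 - 0)/200 = 0
Collecting terms: 0.01167 × V_1 = 0.06  =>  V_1 = 5.143 V
Power in each resistor, P = (ΔV)²/R:
  P_R1 = (9 - 5.143)²/150 = 0.09918 W
  P_R2 = (5.143 - 0)²/200 = 0.1322 W
P_total = P_R1 + P_R2 = 0.2314 W

Final answer: 0.2314 W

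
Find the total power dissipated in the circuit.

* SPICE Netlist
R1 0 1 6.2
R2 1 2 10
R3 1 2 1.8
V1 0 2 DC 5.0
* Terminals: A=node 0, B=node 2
Nodal analysis, taking node 2 as the 0 V reference.
Source V1 fixes V_0 = 5 V.
KCL at each unknown node (sum of currents leaving = 0; resistances in Ω):
  Node 1: (V_1 - 5)/6.2 + (V_1 - 0)/10 + (V_1 - 0)/1.8 = 0
Collecting terms: 0.8168 × V_1 = 0.8065  =>  V_1 = 0.9873 V
Power in each resistor, P = (ΔV)²/R:
  P_R1 = (5 - 0.9873)²/6.2 = 2.597 W
  P_R2 = (0.9873 - 0)²/10 = 0.09747 W
  P_R3 = (0.9873 - 0)²/1.8 = 0.5415 W
P_total = P_R1 + P_R2 + P_R3 = 3.236 W

Final answer: 3.236 W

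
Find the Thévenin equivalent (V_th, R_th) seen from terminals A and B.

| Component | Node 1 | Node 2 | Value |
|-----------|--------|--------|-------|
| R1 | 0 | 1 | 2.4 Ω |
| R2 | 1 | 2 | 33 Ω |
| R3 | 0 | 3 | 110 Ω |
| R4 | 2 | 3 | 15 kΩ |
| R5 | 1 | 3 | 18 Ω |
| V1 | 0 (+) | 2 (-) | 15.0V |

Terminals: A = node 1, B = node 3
Step 1 — V_th is the open-circuit voltage V_A - V_B (nothing connected across the terminals).
Nodal analysis, taking node 2 as the 0 V reference.
Source V1 fixes V_0 = 15 V.
KCL at each unknown node (sum of currents leaving = 0; resistances in Ω):
  Node 1: (V_1 - 15)/2.4 + (V_1 - 0)/33 + (V_1 - V_3)/18 = 0
  Node 3: (V_3 - 15)/110 + (V_3 - 0)/15000 + (V_3 - V_1)/18 = 0
Collecting terms (coefficients in siemens):
  0.5025·V_1 - 0.05556·V_3 = 6.25
  0.06471·V_3 - 0.05556·V_1 = 0.1364
Determinant D = (0.5025)(0.06471) - (-0.05556)(-0.05556) = 0.02943
V_1 = [(6.25)(0.06471) - (-0.05556)(0.1364)]/D = 14 V
V_3 = [(0.5025)(0.1364) - (6.25)(-0.05556)]/D = 14.12 V
V_th = V_1 - V_3 = 14 - 14.12 = -0.1262 V
Step 2 — R_th: zero the source — replace V1 by a short circuit (node 2 merges into node 0) — and find the resistance seen between A (node 1) and B (node 3).
Reduce the network between node 1 (A) and node 3 (B) by series/parallel combination:
  Rp1 = R1 ‖ R2 (parallel, both between nodes 0 and 1) = 1/(1/2.4 + 1/33) = 2.237 Ω
  Rp2 = R3 ‖ R4 (parallel, both between nodes 0 and 3) = 1/(1/110 + 1/15000) = 109.2 Ω
  Rs1 = Rp1 + Rp2 (series, joined only at node 0) = 2.237 + 109.2 = 111.4 Ω
  Rp3 = R5 ‖ Rs1 (parallel, both between nodes 1 and 3) = 1/(1/18 + 1/111.4) = 15.5 Ω
R_th = 15.5 Ω

Final answer: V_th = -0.1262 V, R_th = 15.5 Ω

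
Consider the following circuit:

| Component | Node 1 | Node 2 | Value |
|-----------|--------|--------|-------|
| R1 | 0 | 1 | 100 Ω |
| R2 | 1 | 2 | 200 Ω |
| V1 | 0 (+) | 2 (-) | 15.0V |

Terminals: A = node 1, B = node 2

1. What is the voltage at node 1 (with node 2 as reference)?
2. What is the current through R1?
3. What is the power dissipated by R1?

Nodal analysis, taking node 2 as the 0 V reference.
Source V1 fixes V_0 = 15 V.
KCL at each unknown node (sum of currents leaving = 0; resistances in Ω):
  Node 1: (V_1 - 15)/100 + (V_1 - 0)/200 = 0
Collecting terms: 0.015 × V_1 = 0.15  =>  V_1 = 10 V
Part 1:
  Read off the nodal solution: V_1 = 10 V
Part 2:
  I_R1 = (V_0 - V_1)/R1 = (15 - 10)/100 = 0.05 A
  Magnitude: I_R1 = 0.05 A
Part 3:
  I_R1 = (V_0 - V_1)/R1 = (15 - 10)/100 = 0.05 A
  P_R1 = I_R1² × R1 = (0.05)² × 100 = 0.25 W

Final answers:
1. V_1 = 10 V
2. I_R1 = 0.05 A
3. P_R1 = 0.25 W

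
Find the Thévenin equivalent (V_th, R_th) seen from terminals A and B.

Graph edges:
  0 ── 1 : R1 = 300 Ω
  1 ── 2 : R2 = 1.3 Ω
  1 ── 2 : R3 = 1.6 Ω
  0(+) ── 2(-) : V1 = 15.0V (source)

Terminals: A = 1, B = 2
Step 1 — V_th is the open-circuit voltage V_A - V_B (nothing connected across the terminals).
Nodal analysis, taking node 2 as the 0 V reference.
Source V1 fixes V_0 = 15 V.
KCL at each unknown node (sum of currents leaving = 0; resistances in Ω):
  Node 1: (V_1 - 15)/300 + (V_1 - 0)/1.3 + (V_1 - 0)/1.6 = 0
Collecting terms: 1.398 × V_1 = 0.05  =>  V_1 = 0.03578 V
V_th = V_1 - V_2 = 0.03578 - 0 = 0.03578 V
Step 2 — R_th: zero the source — replace V1 by a short circuit (node 2 merges into node 0) — and find the resistance seen between A (node 1) and B (node 0).
Reduce the network between node 1 (A) and node 0 (B) by series/parallel combination:
  Rp1 = R1 ‖ R2 ‖ R3 (parallel, all between nodes 0 and 1) = 1/(1/300 + 1/1.3 + 1/1.6) = 0.7155 Ω
R_th = 0.7155 Ω

Final answer: V_th = 0.03578 V, R_th = 0.7155 Ω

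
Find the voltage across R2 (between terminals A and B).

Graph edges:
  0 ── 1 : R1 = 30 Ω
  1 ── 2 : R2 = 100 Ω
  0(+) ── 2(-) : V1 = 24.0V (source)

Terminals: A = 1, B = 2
R1 and R2 are in series across V1 (node 0 → node 1 → node 2), and the output A–B is taken across R2, so this is a voltage divider.
Series current: I = V1/(R1 + R2) = 24/(30 + 100) = 24/130 = 0.1846 A
V_R2 = I × R2 = V1 × R2/(R1 + R2) = 24 × 100/130 = 18.46 V

Final answer: 18.46 V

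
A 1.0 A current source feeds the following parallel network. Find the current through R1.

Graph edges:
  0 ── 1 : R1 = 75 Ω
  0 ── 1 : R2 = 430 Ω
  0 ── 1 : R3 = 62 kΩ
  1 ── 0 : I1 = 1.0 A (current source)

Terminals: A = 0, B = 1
All resistors sit directly between nodes 0 and 1, so they are in parallel and share one voltage V; the full source current 1 A splits among them.
1/R_par = 1/75 + 1/430 + 1/62000 = 0.01568 S  =>  R_par = 63.8 Ω
V = I × R_par = 1 × 63.8 = 63.8 V
I_R1 = V/R1 = 63.8/75 = 0.8506 A

Final answer: 0.8506 A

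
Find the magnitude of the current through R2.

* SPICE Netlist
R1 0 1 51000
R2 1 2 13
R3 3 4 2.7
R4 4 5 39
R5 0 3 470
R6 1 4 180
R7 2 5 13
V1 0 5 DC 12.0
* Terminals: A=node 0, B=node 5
Nodal analysis, taking node 5 as the 0 V reference.
Source V1 fixes V_0 = 12 V.
KCL at each unknown node (sum of currents leaving = 0; resistances in Ω):
  Node 1: (V_1 - 12)/51000 + (V_1 - V_2)/13 + (V_1 - V_4)/180 = 0
  Node 2: (V_2 - V_1)/13 + (V_2 - 0)/13 = 0
  Node 3: (V_3 - V_4)/2.7 + (V_3 - 12)/470 = 0
  Node 4: (V_4 - V_3)/2.7 + (V_4 - 0)/39 + (V_4 - V_1)/180 = 0
Collecting terms (coefficients in siemens):
  0.0825·V_1 - 0.07692·V_2 - 0.005556·V_4 = 0.0002353
  0.1538·V_2 - 0.07692·V_1 = 0
  0.3725·V_3 - 0.3704·V_4 = 0.02553
  0.4016·V_4 - 0.005556·V_1 - 0.3704·V_3 = 0
Solving these 4 simultaneous equations (Gaussian elimination) gives:
  V_1 = 0.1037 V, V_2 = 0.05183 V, V_3 = 0.8434 V, V_4 = 0.7794 V
I_R2 = (V_1 - V_2)/R2 = (0.1037 - 0.05183)/13 = 0.003987 A
|I_R2| = 0.003987 A

Final answer: |I_R2| = 0.003987 A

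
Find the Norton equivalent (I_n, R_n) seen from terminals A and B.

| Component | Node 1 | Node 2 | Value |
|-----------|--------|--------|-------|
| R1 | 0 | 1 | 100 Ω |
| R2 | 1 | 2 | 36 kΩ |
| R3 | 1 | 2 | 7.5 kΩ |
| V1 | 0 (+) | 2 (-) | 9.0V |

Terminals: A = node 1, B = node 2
Find the Thévenin equivalent first; then I_n = V_th/R_th and R_n = R_th.
Step 1 — V_th is the open-circuit voltage V_A - V_B (nothing connected across the terminals).
Nodal analysis, taking node 2 as the 0 V reference.
Source V1 fixes V_0 = 9 V.
KCL at each unknown node (sum of currents leaving = 0; resistances in Ω):
  Node 1: (V_1 - 9)/100 + (V_1 - 0)/36000 + (V_1 - 0)/7500 = 0
Collecting terms: 0.01016 × V_1 = 0.09  =>  V_1 = 8.857 V
V_th = V_1 - V_2 = 8.857 - 0 = 8.857 V
Step 2 — R_th: zero the source — replace V1 by a short circuit (node 2 merges into node 0) — and find the resistance seen between A (node 1) and B (node 0).
Reduce the network between node 1 (A) and node 0 (B) by series/parallel combination:
  Rp1 = R1 ‖ R2 ‖ R3 (parallel, all between nodes 0 and 1) = 1/(1/100 + 1/36000 + 1/7500) = 98.41 Ω
R_th = 98.41 Ω
I_n = V_th/R_th = 8.857/98.41 = 0.09 A, and R_n = R_th = 98.41 Ω

Final answer: I_n = 0.09 A, R_n = 98.41 Ω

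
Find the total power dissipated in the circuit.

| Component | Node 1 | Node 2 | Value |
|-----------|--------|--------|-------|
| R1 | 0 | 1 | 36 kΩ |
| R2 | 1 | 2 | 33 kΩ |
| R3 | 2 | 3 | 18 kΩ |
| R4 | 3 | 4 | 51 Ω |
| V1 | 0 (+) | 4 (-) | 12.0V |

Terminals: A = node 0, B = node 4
Nodal analysis, taking node 4 as the 0 V reference.
Source V1 fixes V_0 = 12 V.
KCL at each unknown node (sum of currents leaving = 0; resistances in Ω):
  Node 1: (V_1 - 12)/36000 + (V_1 - V_2)/33000 = 0
  Node 2: (V_2 - V_1)/33000 + (V_2 - V_3)/18000 = 0
  Node 3: (V_3 - V_2)/18000 + (V_3 - 0)/51 = 0
Collecting terms (coefficients in siemens):
  0.00005808·V_1 - 0.0000303·V_2 = 0.0003333
  0.00008586·V_2 - 0.0000303·V_1 - 0.00005556·V_3 = 0
  0.01966·V_3 - 0.00005556·V_2 = 0
Solving these 3 simultaneous equations (Gaussian elimination) gives:
  V_1 = 7.037 V, V_2 = 2.488 V, V_3 = 0.00703 V
Power in each resistor, P = (ΔV)²/R:
  P_R1 = (12 - 7.037)²/36000 = 0.0006841 W
  P_R2 = (7.037 - 2.488)²/33000 = 0.0006271 W
  P_R3 = (2.488 - 0.00703)²/18000 = 0.000342 W
  P_R4 = (0.00703 - 0)²/51 = 0.0000009691 W
P_total = P_R1 + P_R2 + P_R3 + P_R4 = 0.001654 W

Final answer: 0.001654 W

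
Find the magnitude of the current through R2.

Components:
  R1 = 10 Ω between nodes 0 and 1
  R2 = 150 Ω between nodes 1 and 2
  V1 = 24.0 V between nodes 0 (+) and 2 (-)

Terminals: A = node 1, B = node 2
Nodal analysis, taking node 2 as the 0 V reference.
Source V1 fixes V_0 = 24 V.
KCL at each unknown node (sum of currents leaving = 0; resistances in Ω):
  Node 1: (V_1 - 24)/10 + (V_1 - 0)/150 = 0
Collecting terms: 0.1067 × V_1 = 2.4  =>  V_1 = 22.5 V
I_R2 = (V_1 - V_2)/R2 = (22.5 - 0)/150 = 0.15 A
|I_R2| = 0.15 A

Final answer: |I_R2| = 0.15 A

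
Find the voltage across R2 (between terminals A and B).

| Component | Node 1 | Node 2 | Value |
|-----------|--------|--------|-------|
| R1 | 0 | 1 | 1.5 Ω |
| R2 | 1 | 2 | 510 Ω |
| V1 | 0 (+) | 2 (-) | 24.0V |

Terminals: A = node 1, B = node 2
R1 and R2 are in series across V1 (node 0 → node 1 → node 2), and the output A–B is taken across R2, so this is a voltage divider.
Series current: I = V1/(R1 + R2) = 24/(1.5 + 510) = 24/511.5 = 0.04692 A
V_R2 = I × R2 = V1 × R2/(R1 + R2) = 24 × 510/511.5 = 23.93 V

Final answer: 23.93 V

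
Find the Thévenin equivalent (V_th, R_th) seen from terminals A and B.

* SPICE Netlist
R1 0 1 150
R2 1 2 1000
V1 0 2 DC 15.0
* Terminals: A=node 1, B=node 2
Step 1 — V_th is the open-circuit voltage V_A - V_B (nothing connected across the terminals).
Nodal analysis, taking node 2 as the 0 V reference.
Source V1 fixes V_0 = 15 V.
KCL at each unknown node (sum of currents leaving = 0; resistances in Ω):
  Node 1: (V_1 - 15)/150 + (V_1 - 0)/1000 = 0
Collecting terms: 0.007667 × V_1 = 0.1  =>  V_1 = 13.04 V
V_th = V_1 - V_2 = 13.04 - 0 = 13.04 V
Step 2 — R_th: zero the source — replace V1 by a short circuit (node 2 merges into node 0) — and find the resistance seen between A (node 1) and B (node 0).
Reduce the network between node 1 (A) and node 0 (B) by series/parallel combination:
  Rp1 = R1 ‖ R2 (parallel, both between nodes 0 and 1) = 1/(1/150 + 1/1000) = 130.4 Ω
R_th = 130.4 Ω

Final answer: V_th = 13.04 V, R_th = 130.4 Ω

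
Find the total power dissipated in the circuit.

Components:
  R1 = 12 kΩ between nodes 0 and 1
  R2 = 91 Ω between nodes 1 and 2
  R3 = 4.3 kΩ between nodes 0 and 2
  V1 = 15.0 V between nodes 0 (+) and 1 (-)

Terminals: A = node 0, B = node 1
Nodal analysis, taking node 1 as the 0 V reference.
Source V1 fixes V_0 = 15 V.
KCL at each unknown node (sum of currents leaving = 0; resistances in Ω):
  Node 2: (V_2 - 0)/91 + (V_2 - 15)/4300 = 0
Collecting terms: 0.01122 × V_2 = 0.003488  =>  V_2 = 0.3109 V
Power in each resistor, P = (ΔV)²/R:
  P_R1 = (15 - 0)²/12000 = 0.01875 W
  P_R2 = (0 - 0.3109)²/91 = 0.001062 W
  P_R3 = (15 - 0.3109)²/4300 = 0.05018 W
P_total = P_R1 + P_R2 + P_R3 = 0.06999 W

Final answer: 0.06999 W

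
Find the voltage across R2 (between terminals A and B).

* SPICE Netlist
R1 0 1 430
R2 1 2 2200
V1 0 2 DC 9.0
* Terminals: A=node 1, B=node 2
R1 and R2 are in series across V1 (node 0 → node 1 → node 2), and the output A–B is taken across R2, so this is a voltage divider.
Series current: I = V1/(R1 + R2) = 9/(430 + 2200) = 9/2630 = 0.003422 A
V_R2 = I × R2 = V1 × R2/(R1 + R2) = 9 × 2200/2630 = 7.529 V

Final answer: 7.529 V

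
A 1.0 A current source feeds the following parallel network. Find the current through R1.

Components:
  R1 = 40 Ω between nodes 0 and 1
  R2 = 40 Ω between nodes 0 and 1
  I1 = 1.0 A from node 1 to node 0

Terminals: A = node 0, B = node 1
All resistors sit directly between nodes 0 and 1, so they are in parallel and share one voltage V; the full source current 1 A splits among them.
1/R_par = 1/40 + 1/40 = 0.05 S  =>  R_par = 20 Ω
V = I × R_par = 1 × 20 = 20 V
I_R1 = V/R1 = 20/40 = 0.5 A

Final answer: 0.5 A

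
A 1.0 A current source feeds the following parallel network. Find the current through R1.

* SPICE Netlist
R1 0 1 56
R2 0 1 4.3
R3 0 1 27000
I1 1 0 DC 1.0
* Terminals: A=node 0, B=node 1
All resistors sit directly between nodes 0 and 1, so they are in parallel and share one voltage V; the full source current 1 A splits among them.
1/R_par = 1/56 + 1/4.3 + 1/27000 = 0.2505 S  =>  R_par = 3.993 Ω
V = I × R_par = 1 × 3.993 = 3.993 V
I_R1 = V/R1 = 3.993/56 = 0.0713 A

Final answer: 0.0713 A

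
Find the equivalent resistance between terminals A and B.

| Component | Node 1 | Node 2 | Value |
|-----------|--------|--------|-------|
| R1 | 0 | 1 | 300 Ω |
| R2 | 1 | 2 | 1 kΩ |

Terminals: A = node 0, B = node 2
Reduce the network between node 0 (A) and node 2 (B) by series/parallel combination:
  Rs1 = R1 + R2 (series, joined only at node 1) = 300 + 1000 = 1300 Ω
R_eq = 1.3 kΩ

Final answer: 1.3 kΩ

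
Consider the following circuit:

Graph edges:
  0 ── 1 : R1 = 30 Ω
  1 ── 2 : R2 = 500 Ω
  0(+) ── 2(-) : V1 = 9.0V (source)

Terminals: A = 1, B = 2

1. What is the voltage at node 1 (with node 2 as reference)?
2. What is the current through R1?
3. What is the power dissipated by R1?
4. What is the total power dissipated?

Nodal analysis, taking node 2 as the 0 V reference.
Source V1 fixes V_0 = 9 V.
KCL at each unknown node (sum of currents leaving = 0; resistances in Ω):
  Node 1: (V_1 - 9)/30 + (V_1 - 0)/500 = 0
Collecting terms: 0.03533 × V_1 = 0.3  =>  V_1 = 8.491 V
Part 1:
  Read off the nodal solution: V_1 = 8.491 V
Part 2:
  I_R1 = (V_0 - V_1)/R1 = (9 - 8.491)/30 = 0.01698 A
  Magnitude: I_R1 = 0.01698 A
Part 3:
  I_R1 = (V_0 - V_1)/R1 = (9 - 8.491)/30 = 0.01698 A
  P_R1 = I_R1² × R1 = (0.01698)² × 30 = 0.008651 W
Part 4:
  Power in each resistor, P = (ΔV)²/R:
    P_R1 = (9 - 8.491)²/30 = 0.008651 W
    P_R2 = (8.491 - 0)²/500 = 0.1442 W
  P_total = P_R1 + P_R2 = 0.1528 W

Final answers:
1. V_1 = 8.491 V
2. I_R1 = 0.01698 A
3. P_R1 = 0.008651 W
4. P_total = 0.1528 W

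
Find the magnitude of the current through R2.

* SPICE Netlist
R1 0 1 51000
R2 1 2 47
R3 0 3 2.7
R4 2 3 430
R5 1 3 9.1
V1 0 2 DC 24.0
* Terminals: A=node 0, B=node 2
Nodal analysis, taking node 2 as the 0 V reference.
Source V1 fixes V_0 = 24 V.
KCL at each unknown node (sum of currents leaving = 0; resistances in Ω):
  Node 1: (V_1 - 24)/51000 + (V_1 - 0)/47 + (V_1 - V_3)/9.1 = 0
  Node 3: (V_3 - 24)/2.7 + (V_3 - 0)/430 + (V_3 - V_1)/9.1 = 0
Collecting terms (coefficients in siemens):
  0.1312·V_1 - 0.1099·V_3 = 0.0004706
  0.4826·V_3 - 0.1099·V_1 = 8.889
Determinant D = (0.1312)(0.4826) - (-0.1099)(-0.1099) = 0.05123
V_1 = [(0.0004706)(0.4826) - (-0.1099)(8.889)]/D = 19.07 V
V_3 = [(0.1312)(8.889) - (0.0004706)(-0.1099)]/D = 22.76 V
I_R2 = (V_1 - V_2)/R2 = (19.07 - 0)/47 = 0.4058 A
|I_R2| = 0.4058 A

Final answer: |I_R2| = 0.4058 A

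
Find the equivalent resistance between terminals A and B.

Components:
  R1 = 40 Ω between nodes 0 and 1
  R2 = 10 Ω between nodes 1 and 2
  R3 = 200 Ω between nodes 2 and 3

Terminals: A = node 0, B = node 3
Reduce the network between node 0 (A) and node 3 (B) by series/parallel combination:
  Rs1 = R1 + R2 (series, joined only at node 1) = 40 + 10 = 50 Ω
  Rs2 = R3 + Rs1 (series, joined only at node 2) = 200 + 50 = 250 Ω
R_eq = 250 Ω

Final answer: 250 Ω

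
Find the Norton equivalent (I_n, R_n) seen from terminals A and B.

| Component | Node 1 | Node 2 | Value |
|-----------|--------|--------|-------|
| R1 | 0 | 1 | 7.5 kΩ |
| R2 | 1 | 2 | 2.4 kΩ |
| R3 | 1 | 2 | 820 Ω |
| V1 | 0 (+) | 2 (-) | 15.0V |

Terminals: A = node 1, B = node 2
Find the Thévenin equivalent first; then I_n = V_th/R_th and R_n = R_th.
Step 1 — V_th is the open-circuit voltage V_A - V_B (nothing connected across the terminals).
Nodal analysis, taking node 2 as the 0 V reference.
Source V1 fixes V_0 = 15 V.
KCL at each unknown node (sum of currents leaving = 0; resistances in Ω):
  Node 1: (V_1 - 15)/7500 + (V_1 - 0)/2400 + (V_1 - 0)/820 = 0
Collecting terms: 0.00177 × V_1 = 0.002  =>  V_1 = 1.13 V
V_th = V_1 - V_2 = 1.13 - 0 = 1.13 V
Step 2 — R_th: zero the source — replace V1 by a short circuit (node 2 merges into node 0) — and find the resistance seen between A (node 1) and B (node 0).
Reduce the network between node 1 (A) and node 0 (B) by series/parallel combination:
  Rp1 = R1 ‖ R2 ‖ R3 (parallel, all between nodes 0 and 1) = 1/(1/7500 + 1/2400 + 1/820) = 565.1 Ω
R_th = 565.1 Ω
I_n = V_th/R_th = 1.13/565.1 = 0.002 A, and R_n = R_th = 565.1 Ω

Final answer: I_n = 0.002 A, R_n = 565.1 Ω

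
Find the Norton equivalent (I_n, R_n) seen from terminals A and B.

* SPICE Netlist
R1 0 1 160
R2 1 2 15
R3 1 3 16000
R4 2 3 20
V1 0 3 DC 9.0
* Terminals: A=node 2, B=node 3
Find the Thévenin equivalent first; then I_n = V_th/R_th and R_n = R_th.
Step 1 — V_th is the open-circuit voltage V_A - V_B (nothing connected across the terminals).
Nodal analysis, taking node 3 as the 0 V reference.
Source V1 fixes V_0 = 9 V.
KCL at each unknown node (sum of currents leaving = 0; resistances in Ω):
  Node 1: (V_1 - 9)/160 + (V_1 - V_2)/15 + (V_1 - 0)/16000 = 0
  Node 2: (V_2 - V_1)/15 + (V_2 - 0)/20 = 0
Collecting terms (coefficients in siemens):
  0.07298·V_1 - 0.06667·V_2 = 0.05625
  0.1167·V_2 - 0.06667·V_1 = 0
Determinant D = (0.07298)(0.1167) - (-0.06667)(-0.06667) = 0.00407
V_1 = [(0.05625)(0.1167) - (-0.06667)(0)]/D = 1.612 V
V_2 = [(0.07298)(0) - (0.05625)(-0.06667)]/D = 0.9214 V
V_th = V_2 - V_3 = 0.9214 - 0 = 0.9214 V
Step 2 — R_th: zero the source — replace V1 by a short circuit (node 3 merges into node 0) — and find the resistance seen between A (node 2) and B (node 0).
Reduce the network between node 2 (A) and node 0 (B) by series/parallel combination:
  Rp1 = R1 ‖ R3 (parallel, both between nodes 0 and 1) = 1/(1/160 + 1/16000) = 158.4 Ω
  Rs1 = R2 + Rp1 (series, joined only at node 1) = 15 + 158.4 = 173.4 Ω
  Rp2 = R4 ‖ Rs1 (parallel, both between nodes 0 and 2) = 1/(1/20 + 1/173.4) = 17.93 Ω
R_th = 17.93 Ω
I_n = V_th/R_th = 0.9214/17.93 = 0.05138 A, and R_n = R_th = 17.93 Ω

Final answer: I_n = 0.05138 A, R_n = 17.93 Ω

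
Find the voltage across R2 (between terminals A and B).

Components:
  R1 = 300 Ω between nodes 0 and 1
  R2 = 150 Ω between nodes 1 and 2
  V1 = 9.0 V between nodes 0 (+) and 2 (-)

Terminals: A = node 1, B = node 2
R1 and R2 are in series across V1 (node 0 → node 1 → node 2), and the output A–B is taken across R2, so this is a voltage divider.
Series current: I = V1/(R1 + R2) = 9/(300 + 150) = 9/450 = 0.02 A
V_R2 = I × R2 = V1 × R2/(R1 + R2) = 9 × 150/450 = 3 V

Final answer: 3 V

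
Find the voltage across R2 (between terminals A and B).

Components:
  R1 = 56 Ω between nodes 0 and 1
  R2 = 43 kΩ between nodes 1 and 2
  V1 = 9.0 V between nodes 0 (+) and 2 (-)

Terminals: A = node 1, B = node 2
R1 and R2 are in series across V1 (node 0 → node 1 → node 2), and the output A–B is taken across R2, so this is a voltage divider.
Series current: I = V1/(R1 + R2) = 9/(56 + 43000) = 9/43060 = 0.000209 A
V_R2 = I × R2 = V1 × R2/(R1 + R2) = 9 × 43000/43060 = 8.988 V

Final answer: 8.988 V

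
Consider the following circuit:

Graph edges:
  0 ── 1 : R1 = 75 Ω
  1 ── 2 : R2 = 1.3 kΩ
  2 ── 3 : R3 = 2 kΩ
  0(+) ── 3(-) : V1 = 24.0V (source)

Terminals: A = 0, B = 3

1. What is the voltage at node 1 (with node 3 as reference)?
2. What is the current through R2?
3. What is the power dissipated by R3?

Nodal analysis, taking node 3 as the 0 V reference.
Source V1 fixes V_0 = 24 V.
KCL at each unknown node (sum of currents leaving = 0; resistances in Ω):
  Node 1: (V_1 - 24)/75 + (V_1 - V_2)/1300 = 0
  Node 2: (V_2 - V_1)/1300 + (V_2 - 0)/2000 = 0
Collecting terms (coefficients in siemens):
  0.0141·V_1 - 0.0007692·V_2 = 0.32
  0.001269·V_2 - 0.0007692·V_1 = 0
Determinant D = (0.0141)(0.001269) - (-0.0007692)(-0.0007692) = 0.00001731
V_1 = [(0.32)(0.001269) - (-0.0007692)(0)]/D = 23.47 V
V_2 = [(0.0141)(0) - (0.32)(-0.0007692)]/D = 14.22 V
Part 1:
  Read off the nodal solution: V_1 = 23.47 V
Part 2:
  I_R2 = (V_1 - V_2)/R2 = (23.47 - 14.22)/1300 = 0.007111 A
  Magnitude: I_R2 = 0.007111 A
Part 3:
  I_R3 = (V_2 - V_3)/R3 = (14.22 - 0)/2000 = 0.007111 A
  P_R3 = I_R3² × R3 = (0.007111)² × 2000 = 0.1011 W

Final answers:
1. V_1 = 23.47 V
2. I_R2 = 0.007111 A
3. P_R3 = 0.1011 W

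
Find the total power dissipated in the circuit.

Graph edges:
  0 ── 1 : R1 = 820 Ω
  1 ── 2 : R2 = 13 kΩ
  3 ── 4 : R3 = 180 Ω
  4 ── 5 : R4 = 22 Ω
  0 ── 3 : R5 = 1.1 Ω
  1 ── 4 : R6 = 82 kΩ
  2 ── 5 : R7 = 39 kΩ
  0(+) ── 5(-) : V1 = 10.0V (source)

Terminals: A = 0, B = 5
Nodal analysis, taking node 5 as the 0 V reference.
Source V1 fixes V_0 = 10 V.
KCL at each unknown node (sum of currents leaving = 0; resistances in Ω):
  Node 1: (V_1 - 10)/820 + (V_1 - V_2)/13000 + (V_1 - V_4)/82000 = 0
  Node 2: (V_2 - V_1)/13000 + (V_2 - 0)/39000 = 0
  Node 3: (V_3 - V_4)/180 + (V_3 - 10)/1.1 = 0
  Node 4: (V_4 - V_3)/180 + (V_4 - 0)/22 + (V_4 - V_1)/82000 = 0
Collecting terms (coefficients in siemens):
  0.001309·V_1 - 0.00007692·V_2 - 0.0000122·V_4 = 0.0122
  0.0001026·V_2 - 0.00007692·V_1 = 0
  0.9146·V_3 - 0.005556·V_4 = 9.091
  0.05102·V_4 - 0.0000122·V_1 - 0.005556·V_3 = 0
Solving these 4 simultaneous equations (Gaussian elimination) gives:
  V_1 = 9.759 V, V_2 = 7.32 V, V_3 = 9.946 V, V_4 = 1.085 V
Power in each resistor, P = (ΔV)²/R:
  P_R1 = (10 - 9.759)²/820 = 0.00007062 W
  P_R2 = (9.759 - 7.32)²/13000 = 0.0004579 W
  P_R3 = (9.946 - 1.085)²/180 = 0.4362 W
  P_R4 = (1.085 - 0)²/22 = 0.05354 W
  P_R5 = (10 - 9.946)²/1.1 = 0.002665 W
  P_R6 = (9.759 - 1.085)²/82000 = 0.0009176 W
  P_R7 = (7.32 - 0)²/39000 = 0.001374 W
P_total = P_R1 + P_R2 + P_R3 + P_R4 + P_R5 + P_R6 + P_R7 = 0.4952 W

Final answer: 0.4952 W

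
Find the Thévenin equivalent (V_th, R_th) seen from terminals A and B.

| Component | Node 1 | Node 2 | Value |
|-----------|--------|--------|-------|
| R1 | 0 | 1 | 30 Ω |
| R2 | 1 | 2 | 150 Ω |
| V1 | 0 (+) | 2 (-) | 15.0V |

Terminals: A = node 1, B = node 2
Step 1 — V_th is the open-circuit voltage V_A - V_B (nothing connected across the terminals).
Nodal analysis, taking node 2 as the 0 V reference.
Source V1 fixes V_0 = 15 V.
KCL at each unknown node (sum of currents leaving = 0; resistances in Ω):
  Node 1: (V_1 - 15)/30 + (V_1 - 0)/150 = 0
Collecting terms: 0.04 × V_1 = 0.5  =>  V_1 = 12.5 V
V_th = V_1 - V_2 = 12.5 - 0 = 12.5 V
Step 2 — R_th: zero the source — replace V1 by a short circuit (node 2 merges into node 0) — and find the resistance seen between A (node 1) and B (node 0).
Reduce the network between node 1 (A) and node 0 (B) by series/parallel combination:
  Rp1 = R1 ‖ R2 (parallel, both between nodes 0 and 1) = 1/(1/30 + 1/150) = 25 Ω
R_th = 25 Ω

Final answer: V_th = 12.5 V, R_th = 25 Ω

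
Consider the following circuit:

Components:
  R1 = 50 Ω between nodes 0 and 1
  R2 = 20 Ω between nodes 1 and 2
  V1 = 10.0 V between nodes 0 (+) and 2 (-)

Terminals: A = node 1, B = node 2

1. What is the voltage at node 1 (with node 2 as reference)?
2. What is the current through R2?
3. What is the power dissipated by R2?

Nodal analysis, taking node 2 as the 0 V reference.
Source V1 fixes V_0 = 10 V.
KCL at each unknown node (sum of currents leaving = 0; resistances in Ω):
  Node 1: (V_1 - 10)/50 + (V_1 - 0)/20 = 0
Collecting terms: 0.07 × V_1 = 0.2  =>  V_1 = 2.857 V
Part 1:
  Read off the nodal solution: V_1 = 2.857 V
Part 2:
  I_R2 = (V_1 - V_2)/R2 = (2.857 - 0)/20 = 0.1429 A
  Magnitude: I_R2 = 0.1429 A
Part 3:
  I_R2 = (V_1 - V_2)/R2 = (2.857 - 0)/20 = 0.1429 A
  P_R2 = I_R2² × R2 = (0.1429)² × 20 = 0.4082 W

Final answers:
1. V_1 = 2.857 V
2. I_R2 = 0.1429 A
3. P_R2 = 0.4082 W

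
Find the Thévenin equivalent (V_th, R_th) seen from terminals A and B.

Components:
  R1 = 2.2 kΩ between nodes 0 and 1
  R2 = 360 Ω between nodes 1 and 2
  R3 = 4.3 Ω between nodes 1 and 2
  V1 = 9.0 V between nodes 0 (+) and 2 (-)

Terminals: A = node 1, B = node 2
Step 1 — V_th is the open-circuit voltage V_A - V_B (nothing connected across the terminals).
Nodal analysis, taking node 2 as the 0 V reference.
Source V1 fixes V_0 = 9 V.
KCL at each unknown node (sum of currents leaving = 0; resistances in Ω):
  Node 1: (V_1 - 9)/2200 + (V_1 - 0)/360 + (V_1 - 0)/4.3 = 0
Collecting terms: 0.2358 × V_1 = 0.004091  =>  V_1 = 0.01735 V
V_th = V_1 - V_2 = 0.01735 - 0 = 0.01735 V
Step 2 — R_th: zero the source — replace V1 by a short circuit (node 2 merges into node 0) — and find the resistance seen between A (node 1) and B (node 0).
Reduce the network between node 1 (A) and node 0 (B) by series/parallel combination:
  Rp1 = R1 ‖ R2 ‖ R3 (parallel, all between nodes 0 and 1) = 1/(1/2200 + 1/360 + 1/4.3) = 4.241 Ω
R_th = 4.241 Ω

Final answer: V_th = 0.01735 V, R_th = 4.241 Ω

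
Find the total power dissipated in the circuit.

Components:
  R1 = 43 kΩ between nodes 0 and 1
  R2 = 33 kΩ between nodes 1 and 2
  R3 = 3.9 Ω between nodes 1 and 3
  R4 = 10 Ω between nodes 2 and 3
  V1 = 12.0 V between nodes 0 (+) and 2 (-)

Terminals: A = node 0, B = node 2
Nodal analysis, taking node 2 as the 0 V reference.
Source V1 fixes V_0 = 12 V.
KCL at each unknown node (sum of currents leaving = 0; resistances in Ω):
  Node 1: (V_1 - 12)/43000 + (V_1 - 0)/33000 + (V_1 - V_3)/3.9 = 0
  Node 3: (V_3 - V_1)/3.9 + (V_3 - 0)/10 = 0
Collecting terms (coefficients in siemens):
  0.2565·V_1 - 0.2564·V_3 = 0.0002791
  0.3564·V_3 - 0.2564·V_1 = 0
Determinant D = (0.2565)(0.3564) - (-0.2564)(-0.2564) = 0.02566
V_1 = [(0.0002791)(0.3564) - (-0.2564)(0)]/D = 0.003876 V
V_3 = [(0.2565)(0) - (0.0002791)(-0.2564)]/D = 0.002789 V
Power in each resistor, P = (ΔV)²/R:
  P_R1 = (12 - 0.003876)²/43000 = 0.003347 W
  P_R2 = (0.003876 - 0)²/33000 = 0.0000000004553 W
  P_R3 = (0.003876 - 0.002789)²/3.9 = 0.0000003033 W
  P_R4 = (0 - 0.002789)²/10 = 0.0000007776 W
P_total = P_R1 + P_R2 + P_R3 + P_R4 = 0.003348 W

Final answer: 0.003348 W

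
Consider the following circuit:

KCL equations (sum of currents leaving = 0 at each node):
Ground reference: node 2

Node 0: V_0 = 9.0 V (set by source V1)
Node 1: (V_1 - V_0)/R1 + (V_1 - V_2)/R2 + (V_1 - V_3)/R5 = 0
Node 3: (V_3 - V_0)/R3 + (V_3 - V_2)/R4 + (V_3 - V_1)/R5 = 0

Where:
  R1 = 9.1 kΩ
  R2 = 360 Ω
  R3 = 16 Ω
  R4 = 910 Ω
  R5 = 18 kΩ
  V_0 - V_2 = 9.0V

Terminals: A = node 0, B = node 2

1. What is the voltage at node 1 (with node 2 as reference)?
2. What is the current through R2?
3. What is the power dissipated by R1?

Nodal analysis, taking node 2 as the 0 V reference.
Source V1 fixes V_0 = 9 V.
KCL at each unknown node (sum of currents leaving = 0; resistances in Ω):
  Node 1: (V_1 - 9)/9100 + (V_1 - 0)/360 + (V_1 - V_3)/18000 = 0
  Node 3: (V_3 - 9)/16 + (V_3 - 0)/910 + (V_3 - V_1)/18000 = 0
Collecting terms (coefficients in siemens):
  0.002943·V_1 - 0.00005556·V_3 = 0.000989
  0.06365·V_3 - 0.00005556·V_1 = 0.5625
Determinant D = (0.002943)(0.06365) - (-0.00005556)(-0.00005556) = 0.0001873
V_1 = [(0.000989)(0.06365) - (-0.00005556)(0.5625)]/D = 0.5028 V
V_3 = [(0.002943)(0.5625) - (0.000989)(-0.00005556)]/D = 8.837 V
Part 1:
  Read off the nodal solution: V_1 = 0.5028 V
Part 2:
  I_R2 = (V_1 - V_2)/R2 = (0.5028 - 0)/360 = 0.001397 A
  Magnitude: I_R2 = 0.001397 A
Part 3:
  I_R1 = (V_0 - V_1)/R1 = (9 - 0.5028)/9100 = 0.0009338 A
  P_R1 = I_R1² × R1 = (0.0009338)² × 9100 = 0.007934 W

Final answers:
1. V_1 = 0.5028 V
2. I_R2 = 0.001397 A
3. P_R1 = 0.007934 W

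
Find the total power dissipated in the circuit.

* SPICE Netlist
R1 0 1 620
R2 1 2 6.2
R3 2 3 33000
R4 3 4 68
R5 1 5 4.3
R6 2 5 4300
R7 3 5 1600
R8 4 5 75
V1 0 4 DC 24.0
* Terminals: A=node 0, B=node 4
Nodal analysis, taking node 4 as the 0 V reference.
Source V1 fixes V_0 = 24 V.
KCL at each unknown node (sum of currents leaving = 0; resistances in Ω):
  Node 1: (V_1 - 24)/620 + (V_1 - V_2)/6.2 + (V_1 - V_5)/4.3 = 0
  Node 2: (V_2 - V_1)/6.2 + (V_2 - V_3)/33000 + (V_2 - V_5)/4300 = 0
  Node 3: (V_3 - V_2)/33000 + (V_3 - 0)/68 + (V_3 - V_5)/1600 = 0
  Node 5: (V_5 - V_1)/4.3 + (V_5 - V_2)/4300 + (V_5 - V_3)/1600 + (V_5 - 0)/75 = 0
Collecting terms (coefficients in siemens):
  0.3955·V_1 - 0.1613·V_2 - 0.2326·V_5 = 0.03871
  0.1616·V_2 - 0.1613·V_1 - 0.0000303·V_3 - 0.0002326·V_5 = 0
  0.01536·V_3 - 0.0000303·V_2 - 0.000625·V_5 = 0
  0.2467·V_5 - 0.2326·V_1 - 0.0002326·V_2 - 0.000625·V_3 = 0
Solving these 4 simultaneous equations (Gaussian elimination) gives:
  V_1 = 2.618 V, V_2 = 2.617 V, V_3 = 0.1057 V, V_5 = 2.47 V
Power in each resistor, P = (ΔV)²/R:
  P_R1 = (24 - 2.618)²/620 = 0.7374 W
  P_R2 = (2.618 - 2.617)²/6.2 = 0.00000007546 W
  P_R3 = (2.617 - 0.1057)²/33000 = 0.0001911 W
  P_R4 = (0.1057 - 0)²/68 = 0.0001642 W
  P_R5 = (2.618 - 2.47)²/4.3 = 0.005082 W
  P_R6 = (2.617 - 2.47)²/4300 = 0.000005035 W
  P_R7 = (0.1057 - 2.47)²/1600 = 0.003494 W
  P_R8 = (0 - 2.47)²/75 = 0.08135 W
P_total = P_R1 + P_R2 + P_R3 + P_R4 + P_R5 + P_R6 + P_R7 + P_R8 = 0.8277 W

Final answer: 0.8277 W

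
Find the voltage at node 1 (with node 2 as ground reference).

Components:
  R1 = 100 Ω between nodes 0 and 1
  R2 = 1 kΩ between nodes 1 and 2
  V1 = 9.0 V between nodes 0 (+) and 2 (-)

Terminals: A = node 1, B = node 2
Nodal analysis, taking node 2 as the 0 V reference.
Source V1 fixes V_0 = 9 V.
KCL at each unknown node (sum of currents leaving = 0; resistances in Ω):
  Node 1: (V_1 - 9)/100 + (V_1 - 0)/1000 = 0
Collecting terms: 0.011 × V_1 = 0.09  =>  V_1 = 8.182 V
The requested potential is V_1 = 8.182 V.

Final answer: V_1 = 8.182 V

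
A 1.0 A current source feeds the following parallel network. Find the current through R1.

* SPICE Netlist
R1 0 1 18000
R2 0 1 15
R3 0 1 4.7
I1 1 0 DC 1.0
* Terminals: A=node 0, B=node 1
All resistors sit directly between nodes 0 and 1, so they are in parallel and share one voltage V; the full source current 1 A splits among them.
1/R_par = 1/18000 + 1/15 + 1/4.7 = 0.2795 S  =>  R_par = 3.578 Ω
V = I × R_par = 1 × 3.578 = 3.578 V
I_R1 = V/R1 = 3.578/18000 = 0.0001988 A

Final answer: 0.0001988 A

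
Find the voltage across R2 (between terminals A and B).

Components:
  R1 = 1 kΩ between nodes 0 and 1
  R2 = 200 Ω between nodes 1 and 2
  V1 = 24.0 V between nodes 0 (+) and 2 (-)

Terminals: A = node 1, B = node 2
R1 and R2 are in series across V1 (node 0 → node 1 → node 2), and the output A–B is taken across R2, so this is a voltage divider.
Series current: I = V1/(R1 + R2) = 24/(1000 + 200) = 24/1200 = 0.02 A
V_R2 = I × R2 = V1 × R2/(R1 + R2) = 24 × 200/1200 = 4 V

Final answer: 4 V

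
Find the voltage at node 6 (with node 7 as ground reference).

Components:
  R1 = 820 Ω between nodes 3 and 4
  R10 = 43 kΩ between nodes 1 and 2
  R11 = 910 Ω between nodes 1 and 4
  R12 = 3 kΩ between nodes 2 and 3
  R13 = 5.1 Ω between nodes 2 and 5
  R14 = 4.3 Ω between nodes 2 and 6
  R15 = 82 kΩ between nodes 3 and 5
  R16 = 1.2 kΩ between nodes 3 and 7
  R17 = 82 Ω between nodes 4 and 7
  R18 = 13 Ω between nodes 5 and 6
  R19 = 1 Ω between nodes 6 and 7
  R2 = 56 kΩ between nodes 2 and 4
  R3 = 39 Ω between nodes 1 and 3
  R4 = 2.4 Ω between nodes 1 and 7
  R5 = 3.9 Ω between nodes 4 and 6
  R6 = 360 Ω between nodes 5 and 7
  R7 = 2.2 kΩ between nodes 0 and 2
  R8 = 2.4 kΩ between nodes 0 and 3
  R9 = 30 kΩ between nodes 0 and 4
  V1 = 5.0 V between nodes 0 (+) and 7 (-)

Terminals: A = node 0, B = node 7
Nodal analysis, taking node 7 as the 0 V reference.
Source V1 fixes V_0 = 5 V.
KCL at each unknown node (sum of currents leaving = 0; resistances in Ω):
  Node 1: (V_1 - V_3)/39 + (V_1 - 0)/2.4 + (V_1 - V_2)/43000 + (V_1 - V_4)/910 = 0
  Node 2: (V_2 - V_4)/56000 + (V_2 - 5)/2200 + (V_2 - V_1)/43000 + (V_2 - V_3)/3000 + (V_2 - V_5)/5.1 + (V_2 - V_6)/4.3 = 0
  Node 3: (V_3 - V_4)/820 + (V_3 - V_1)/39 + (V_3 - 5)/2400 + (V_3 - V_2)/3000 + (V_3 - V_5)/82000 + (V_3 - 0)/1200 = 0
  Node 4: (V_4 - V_3)/820 + (V_4 - V_2)/56000 + (V_4 - V_6)/3.9 + (V_4 - 5)/30000 + (V_4 - V_1)/910 + (V_4 - 0)/82 = 0
  Node 5: (V_5 - 0)/360 + (V_5 - V_2)/5.1 + (V_5 - V_3)/82000 + (V_5 - V_6)/13 = 0
  Node 6: (V_6 - V_4)/3.9 + (V_6 - V_2)/4.3 + (V_6 - V_5)/13 + (V_6 - 0)/1 = 0
Collecting terms (coefficients in siemens):
  0.4434·V_1 - 0.00002326·V_2 - 0.02564·V_3 - 0.001099·V_4 = 0
  0.4295·V_2 - 0.00002326·V_1 - 0.0003333·V_3 - 0.00001786·V_4 - 0.1961·V_5 - 0.2326·V_6 = 0.002273
  0.02846·V_3 - 0.02564·V_1 - 0.0003333·V_2 - 0.00122·V_4 - 0.0000122·V_5 = 0.002083
  0.271·V_4 - 0.001099·V_1 - 0.00001786·V_2 - 0.00122·V_3 - 0.2564·V_6 = 0.0001667
  0.2758·V_5 - 0.1961·V_2 - 0.0000122·V_3 - 0.07692·V_6 = 0
  1.566·V_6 - 0.2326·V_2 - 0.2564·V_4 - 0.07692·V_5 = 0
Solving these 6 simultaneous equations (Gaussian elimination) gives:
  V_1 = 0.004492 V, V_2 = 0.01039 V, V_3 = 0.07753 V, V_4 = 0.003336 V
  V_5 = 0.008083 V, V_6 = 0.002486 V
The requested potential is V_6 = 0.002486 V.

Final answer: V_6 = 0.002486 V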